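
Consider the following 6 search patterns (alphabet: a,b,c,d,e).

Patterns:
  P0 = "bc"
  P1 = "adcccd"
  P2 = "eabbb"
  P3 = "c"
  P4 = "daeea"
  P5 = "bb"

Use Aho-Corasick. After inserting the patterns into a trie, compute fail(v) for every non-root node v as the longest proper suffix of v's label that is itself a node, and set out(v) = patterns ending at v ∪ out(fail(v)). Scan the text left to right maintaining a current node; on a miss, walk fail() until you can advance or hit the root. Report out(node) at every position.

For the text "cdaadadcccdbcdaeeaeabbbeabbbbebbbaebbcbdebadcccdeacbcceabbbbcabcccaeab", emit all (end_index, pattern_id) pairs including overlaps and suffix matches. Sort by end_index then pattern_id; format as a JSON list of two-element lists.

Build automaton:
Trie nodes:
  0='ε' goto a→3 b→1 c→14 d→15 e→9
  1='b' goto b→20 c→2
  2='bc' goto ·  [P0 ends]
  3='a' goto d→4
  4='ad' goto c→5
  5='adc' goto c→6
  6='adcc' goto c→7
  7='adccc' goto d→8
  8='adcccd' goto ·  [P1 ends]
  9='e' goto a→10
  10='ea' goto b→11
  11='eab' goto b→12
  12='eabb' goto b→13
  13='eabbb' goto ·  [P2 ends]
  14='c' goto ·  [P3 ends]
  15='d' goto a→16
  16='da' goto e→17
  17='dae' goto e→18
  18='daee' goto a→19
  19='daeea' goto ·  [P4 ends]
  20='bb' goto ·  [P5 ends]

BFS fail/out derivation:
  fail(1) 'b': from fail(0)=0 chase 'b': 0 ⇒ 0;  out=∅∪out(0)=∅
  fail(3) 'a': from fail(0)=0 chase 'a': 0 ⇒ 0;  out=∅∪out(0)=∅
  fail(9) 'e': from fail(0)=0 chase 'e': 0 ⇒ 0;  out=∅∪out(0)=∅
  fail(14) 'c': from fail(0)=0 chase 'c': 0 ⇒ 0;  out={3}∪out(0)={3}
  fail(15) 'd': from fail(0)=0 chase 'd': 0 ⇒ 0;  out=∅∪out(0)=∅
  fail(2) 'bc': from fail(1)=0 chase 'c': 0 ⇒ 14;  out={0}∪out(14)={0,3}
  fail(4) 'ad': from fail(3)=0 chase 'd': 0 ⇒ 15;  out=∅∪out(15)=∅
  fail(10) 'ea': from fail(9)=0 chase 'a': 0 ⇒ 3;  out=∅∪out(3)=∅
  fail(16) 'da': from fail(15)=0 chase 'a': 0 ⇒ 3;  out=∅∪out(3)=∅
  fail(20) 'bb': from fail(1)=0 chase 'b': 0 ⇒ 1;  out={5}∪out(1)={5}
  fail(5) 'adc': from fail(4)=15 chase 'c': 15→0 ⇒ 14;  out=∅∪out(14)={3}
  fail(11) 'eab': from fail(10)=3 chase 'b': 3→0 ⇒ 1;  out=∅∪out(1)=∅
  fail(17) 'dae': from fail(16)=3 chase 'e': 3→0 ⇒ 9;  out=∅∪out(9)=∅
  fail(6) 'adcc': from fail(5)=14 chase 'c': 14→0 ⇒ 14;  out=∅∪out(14)={3}
  fail(12) 'eabb': from fail(11)=1 chase 'b': 1 ⇒ 20;  out=∅∪out(20)={5}
  fail(18) 'daee': from fail(17)=9 chase 'e': 9→0 ⇒ 9;  out=∅∪out(9)=∅
  fail(7) 'adccc': from fail(6)=14 chase 'c': 14→0 ⇒ 14;  out=∅∪out(14)={3}
  fail(13) 'eabbb': from fail(12)=20 chase 'b': 20→1 ⇒ 20;  out={2}∪out(20)={2,5}
  fail(19) 'daeea': from fail(18)=9 chase 'a': 9 ⇒ 10;  out={4}∪out(10)={4}
  fail(8) 'adcccd': from fail(7)=14 chase 'd': 14→0 ⇒ 15;  out={1}∪out(15)={1}

Run:
i=0 'c': node 0→14  ** P3@[0:0]
i=1 'd': node 14→15 (fail-walked)
i=2 'a': node 15→16
i=3 'a': node 16→3 (fail-walked)
i=4 'd': node 3→4
i=5 'a': node 4→16 (fail-walked)
i=6 'd': node 16→4 (fail-walked)
i=7 'c': node 4→5  ** P3@[7:7]
i=8 'c': node 5→6  ** P3@[8:8]
i=9 'c': node 6→7  ** P3@[9:9]
i=10 'd': node 7→8  ** P1@[5:10]
i=11 'b': node 8→1 (fail-walked)
i=12 'c': node 1→2  ** P0@[11:12],P3@[12:12]
i=13 'd': node 2→15 (fail-walked)
i=14 'a': node 15→16
i=15 'e': node 16→17
i=16 'e': node 17→18
i=17 'a': node 18→19  ** P4@[13:17]
i=18 'e': node 19→9 (fail-walked)
i=19 'a': node 9→10
i=20 'b': node 10→11
i=21 'b': node 11→12  ** P5@[20:21]
i=22 'b': node 12→13  ** P2@[18:22],P5@[21:22]
i=23 'e': node 13→9 (fail-walked)
i=24 'a': node 9→10
i=25 'b': node 10→11
i=26 'b': node 11→12  ** P5@[25:26]
i=27 'b': node 12→13  ** P2@[23:27],P5@[26:27]
i=28 'b': node 13→20 (fail-walked)  ** P5@[27:28]
i=29 'e': node 20→9 (fail-walked)
i=30 'b': node 9→1 (fail-walked)
i=31 'b': node 1→20  ** P5@[30:31]
i=32 'b': node 20→20 (fail-walked)  ** P5@[31:32]
i=33 'a': node 20→3 (fail-walked)
i=34 'e': node 3→9 (fail-walked)
i=35 'b': node 9→1 (fail-walked)
i=36 'b': node 1→20  ** P5@[35:36]
i=37 'c': node 20→2 (fail-walked)  ** P0@[36:37],P3@[37:37]
i=38 'b': node 2→1 (fail-walked)
i=39 'd': node 1→15 (fail-walked)
i=40 'e': node 15→9 (fail-walked)
i=41 'b': node 9→1 (fail-walked)
i=42 'a': node 1→3 (fail-walked)
i=43 'd': node 3→4
i=44 'c': node 4→5  ** P3@[44:44]
i=45 'c': node 5→6  ** P3@[45:45]
i=46 'c': node 6→7  ** P3@[46:46]
i=47 'd': node 7→8  ** P1@[42:47]
i=48 'e': node 8→9 (fail-walked)
i=49 'a': node 9→10
i=50 'c': node 10→14 (fail-walked)  ** P3@[50:50]
i=51 'b': node 14→1 (fail-walked)
i=52 'c': node 1→2  ** P0@[51:52],P3@[52:52]
i=53 'c': node 2→14 (fail-walked)  ** P3@[53:53]
i=54 'e': node 14→9 (fail-walked)
i=55 'a': node 9→10
i=56 'b': node 10→11
i=57 'b': node 11→12  ** P5@[56:57]
i=58 'b': node 12→13  ** P2@[54:58],P5@[57:58]
i=59 'b': node 13→20 (fail-walked)  ** P5@[58:59]
i=60 'c': node 20→2 (fail-walked)  ** P0@[59:60],P3@[60:60]
i=61 'a': node 2→3 (fail-walked)
i=62 'b': node 3→1 (fail-walked)
i=63 'c': node 1→2  ** P0@[62:63],P3@[63:63]
i=64 'c': node 2→14 (fail-walked)  ** P3@[64:64]
i=65 'c': node 14→14 (fail-walked)  ** P3@[65:65]
i=66 'a': node 14→3 (fail-walked)
i=67 'e': node 3→9 (fail-walked)
i=68 'a': node 9→10
i=69 'b': node 10→11

Matches: [[0,3],[7,3],[8,3],[9,3],[10,1],[12,0],[12,3],[17,4],[21,5],[22,2],[22,5],[26,5],[27,2],[27,5],[28,5],[31,5],[32,5],[36,5],[37,0],[37,3],[44,3],[45,3],[46,3],[47,1],[50,3],[52,0],[52,3],[53,3],[57,5],[58,2],[58,5],[59,5],[60,0],[60,3],[63,0],[63,3],[64,3],[65,3]]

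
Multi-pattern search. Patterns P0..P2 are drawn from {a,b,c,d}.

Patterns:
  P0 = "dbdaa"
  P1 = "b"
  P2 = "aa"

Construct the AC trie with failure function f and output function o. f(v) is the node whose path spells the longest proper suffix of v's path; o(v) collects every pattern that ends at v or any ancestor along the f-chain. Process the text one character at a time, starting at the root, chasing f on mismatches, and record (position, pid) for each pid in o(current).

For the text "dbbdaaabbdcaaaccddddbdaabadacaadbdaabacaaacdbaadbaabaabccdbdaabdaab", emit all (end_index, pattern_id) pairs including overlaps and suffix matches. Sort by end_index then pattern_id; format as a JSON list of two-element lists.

Construct AC machine:
Trie (insert patterns):
  n0 'ε': a→7 b→6 d→1
  n1 'd': b→2
  n2 'db': d→3
  n3 'dbd': a→4
  n4 'dbda': a→5
  n5 'dbdaa': ·  ←P0
  n6 'b': ·  ←P1
  n7 'a': a→8
  n8 'aa': ·  ←P2

BFS fail/out derivation:
  fail(1) 'd': from fail(0)=0 chase 'd': 0 ⇒ 0;  out=∅∪out(0)=∅
  fail(6) 'b': from fail(0)=0 chase 'b': 0 ⇒ 0;  out={1}∪out(0)={1}
  fail(7) 'a': from fail(0)=0 chase 'a': 0 ⇒ 0;  out=∅∪out(0)=∅
  fail(2) 'db': from fail(1)=0 chase 'b': 0 ⇒ 6;  out=∅∪out(6)={1}
  fail(8) 'aa': from fail(7)=0 chase 'a': 0 ⇒ 7;  out={2}∪out(7)={2}
  fail(3) 'dbd': from fail(2)=6 chase 'd': 6→0 ⇒ 1;  out=∅∪out(1)=∅
  fail(4) 'dbda': from fail(3)=1 chase 'a': 1→0 ⇒ 7;  out=∅∪out(7)=∅
  fail(5) 'dbdaa': from fail(4)=7 chase 'a': 7 ⇒ 8;  out={0}∪out(8)={0,2}

Scan:
pos 0 'd': at 1
pos 1 'b': at 2  → match P1@[1:1]
pos 2 'b': at 6 (via fail)  → match P1@[2:2]
pos 3 'd': at 1 (via fail)
pos 4 'a': at 7 (via fail)
pos 5 'a': at 8  → match P2@[4:5]
pos 6 'a': at 8 (via fail)  → match P2@[5:6]
pos 7 'b': at 6 (via fail)  → match P1@[7:7]
pos 8 'b': at 6 (via fail)  → match P1@[8:8]
pos 9 'd': at 1 (via fail)
pos 10 'c': at 0 (via fail)
pos 11 'a': at 7
pos 12 'a': at 8  → match P2@[11:12]
pos 13 'a': at 8 (via fail)  → match P2@[12:13]
pos 14 'c': at 0 (via fail)
pos 15 'c': at 0
pos 16 'd': at 1
pos 17 'd': at 1 (via fail)
pos 18 'd': at 1 (via fail)
pos 19 'd': at 1 (via fail)
pos 20 'b': at 2  → match P1@[20:20]
pos 21 'd': at 3
pos 22 'a': at 4
pos 23 'a': at 5  → match P0@[19:23],P2@[22:23]
pos 24 'b': at 6 (via fail)  → match P1@[24:24]
pos 25 'a': at 7 (via fail)
pos 26 'd': at 1 (via fail)
pos 27 'a': at 7 (via fail)
pos 28 'c': at 0 (via fail)
pos 29 'a': at 7
pos 30 'a': at 8  → match P2@[29:30]
pos 31 'd': at 1 (via fail)
pos 32 'b': at 2  → match P1@[32:32]
pos 33 'd': at 3
pos 34 'a': at 4
pos 35 'a': at 5  → match P0@[31:35],P2@[34:35]
pos 36 'b': at 6 (via fail)  → match P1@[36:36]
pos 37 'a': at 7 (via fail)
pos 38 'c': at 0 (via fail)
pos 39 'a': at 7
pos 40 'a': at 8  → match P2@[39:40]
pos 41 'a': at 8 (via fail)  → match P2@[40:41]
pos 42 'c': at 0 (via fail)
pos 43 'd': at 1
pos 44 'b': at 2  → match P1@[44:44]
pos 45 'a': at 7 (via fail)
pos 46 'a': at 8  → match P2@[45:46]
pos 47 'd': at 1 (via fail)
pos 48 'b': at 2  → match P1@[48:48]
pos 49 'a': at 7 (via fail)
pos 50 'a': at 8  → match P2@[49:50]
pos 51 'b': at 6 (via fail)  → match P1@[51:51]
pos 52 'a': at 7 (via fail)
pos 53 'a': at 8  → match P2@[52:53]
pos 54 'b': at 6 (via fail)  → match P1@[54:54]
pos 55 'c': at 0 (via fail)
pos 56 'c': at 0
pos 57 'd': at 1
pos 58 'b': at 2  → match P1@[58:58]
pos 59 'd': at 3
pos 60 'a': at 4
pos 61 'a': at 5  → match P0@[57:61],P2@[60:61]
pos 62 'b': at 6 (via fail)  → match P1@[62:62]
pos 63 'd': at 1 (via fail)
pos 64 'a': at 7 (via fail)
pos 65 'a': at 8  → match P2@[64:65]
pos 66 'b': at 6 (via fail)  → match P1@[66:66]

Result: [[1,1],[2,1],[5,2],[6,2],[7,1],[8,1],[12,2],[13,2],[20,1],[23,0],[23,2],[24,1],[30,2],[32,1],[35,0],[35,2],[36,1],[40,2],[41,2],[44,1],[46,2],[48,1],[50,2],[51,1],[53,2],[54,1],[58,1],[61,0],[61,2],[62,1],[65,2],[66,1]]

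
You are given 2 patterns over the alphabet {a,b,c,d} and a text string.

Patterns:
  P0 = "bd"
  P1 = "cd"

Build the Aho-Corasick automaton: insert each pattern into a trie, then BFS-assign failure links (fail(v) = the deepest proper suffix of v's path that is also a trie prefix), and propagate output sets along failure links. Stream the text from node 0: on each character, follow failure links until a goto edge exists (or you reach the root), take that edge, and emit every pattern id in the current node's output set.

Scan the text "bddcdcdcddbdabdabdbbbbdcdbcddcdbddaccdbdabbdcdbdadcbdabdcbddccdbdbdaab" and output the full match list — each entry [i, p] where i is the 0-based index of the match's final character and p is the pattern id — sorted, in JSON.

Build:
Trie nodes:
  0='ε' goto b→1 c→3
  1='b' goto d→2
  2='bd' goto ·  [P0 ends]
  3='c' goto d→4
  4='cd' goto ·  [P1 ends]

Failure links (BFS by depth):
  fail(1) 'b': from fail(0)=0 chase 'b': 0 ⇒ 0;  out=∅∪out(0)=∅
  fail(3) 'c': from fail(0)=0 chase 'c': 0 ⇒ 0;  out=∅∪out(0)=∅
  fail(2) 'bd': from fail(1)=0 chase 'd': 0 ⇒ 0;  out={0}∪out(0)={0}
  fail(4) 'cd': from fail(3)=0 chase 'd': 0 ⇒ 0;  out={1}∪out(0)={1}

Scan:
[0] read 'b'  n0⇒n1
[1] read 'd'  n1⇒n2  → match P0@[0:1]
[2] read 'd'  n2⇒n0 (via fail)
[3] read 'c'  n0⇒n3
[4] read 'd'  n3⇒n4  → match P1@[3:4]
[5] read 'c'  n4⇒n3 (via fail)
[6] read 'd'  n3⇒n4  → match P1@[5:6]
[7] read 'c'  n4⇒n3 (via fail)
[8] read 'd'  n3⇒n4  → match P1@[7:8]
[9] read 'd'  n4⇒n0 (via fail)
[10] read 'b'  n0⇒n1
[11] read 'd'  n1⇒n2  → match P0@[10:11]
[12] read 'a'  n2⇒n0 (via fail)
[13] read 'b'  n0⇒n1
[14] read 'd'  n1⇒n2  → match P0@[13:14]
[15] read 'a'  n2⇒n0 (via fail)
[16] read 'b'  n0⇒n1
[17] read 'd'  n1⇒n2  → match P0@[16:17]
[18] read 'b'  n2⇒n1 (via fail)
[19] read 'b'  n1⇒n1 (via fail)
[20] read 'b'  n1⇒n1 (via fail)
[21] read 'b'  n1⇒n1 (via fail)
[22] read 'd'  n1⇒n2  → match P0@[21:22]
[23] read 'c'  n2⇒n3 (via fail)
[24] read 'd'  n3⇒n4  → match P1@[23:24]
[25] read 'b'  n4⇒n1 (via fail)
[26] read 'c'  n1⇒n3 (via fail)
[27] read 'd'  n3⇒n4  → match P1@[26:27]
[28] read 'd'  n4⇒n0 (via fail)
[29] read 'c'  n0⇒n3
[30] read 'd'  n3⇒n4  → match P1@[29:30]
[31] read 'b'  n4⇒n1 (via fail)
[32] read 'd'  n1⇒n2  → match P0@[31:32]
[33] read 'd'  n2⇒n0 (via fail)
[34] read 'a'  n0⇒n0
[35] read 'c'  n0⇒n3
[36] read 'c'  n3⇒n3 (via fail)
[37] read 'd'  n3⇒n4  → match P1@[36:37]
[38] read 'b'  n4⇒n1 (via fail)
[39] read 'd'  n1⇒n2  → match P0@[38:39]
[40] read 'a'  n2⇒n0 (via fail)
[41] read 'b'  n0⇒n1
[42] read 'b'  n1⇒n1 (via fail)
[43] read 'd'  n1⇒n2  → match P0@[42:43]
[44] read 'c'  n2⇒n3 (via fail)
[45] read 'd'  n3⇒n4  → match P1@[44:45]
[46] read 'b'  n4⇒n1 (via fail)
[47] read 'd'  n1⇒n2  → match P0@[46:47]
[48] read 'a'  n2⇒n0 (via fail)
[49] read 'd'  n0⇒n0
[50] read 'c'  n0⇒n3
[51] read 'b'  n3⇒n1 (via fail)
[52] read 'd'  n1⇒n2  → match P0@[51:52]
[53] read 'a'  n2⇒n0 (via fail)
[54] read 'b'  n0⇒n1
[55] read 'd'  n1⇒n2  → match P0@[54:55]
[56] read 'c'  n2⇒n3 (via fail)
[57] read 'b'  n3⇒n1 (via fail)
[58] read 'd'  n1⇒n2  → match P0@[57:58]
[59] read 'd'  n2⇒n0 (via fail)
[60] read 'c'  n0⇒n3
[61] read 'c'  n3⇒n3 (via fail)
[62] read 'd'  n3⇒n4  → match P1@[61:62]
[63] read 'b'  n4⇒n1 (via fail)
[64] read 'd'  n1⇒n2  → match P0@[63:64]
[65] read 'b'  n2⇒n1 (via fail)
[66] read 'd'  n1⇒n2  → match P0@[65:66]
[67] read 'a'  n2⇒n0 (via fail)
[68] read 'a'  n0⇒n0
[69] read 'b'  n0⇒n1

Matches: [[1,0],[4,1],[6,1],[8,1],[11,0],[14,0],[17,0],[22,0],[24,1],[27,1],[30,1],[32,0],[37,1],[39,0],[43,0],[45,1],[47,0],[52,0],[55,0],[58,0],[62,1],[64,0],[66,0]]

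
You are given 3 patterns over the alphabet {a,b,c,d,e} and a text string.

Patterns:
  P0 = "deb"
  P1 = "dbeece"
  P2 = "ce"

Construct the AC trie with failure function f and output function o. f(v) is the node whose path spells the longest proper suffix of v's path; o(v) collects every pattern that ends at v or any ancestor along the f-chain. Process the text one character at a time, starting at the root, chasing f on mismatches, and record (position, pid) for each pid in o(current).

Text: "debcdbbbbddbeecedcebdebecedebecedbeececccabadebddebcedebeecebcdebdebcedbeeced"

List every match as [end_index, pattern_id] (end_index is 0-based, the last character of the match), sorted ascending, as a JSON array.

Build:
Trie (insert patterns):
  n0 'ε': c→9 d→1
  n1 'd': b→4 e→2
  n2 'de': b→3
  n3 'deb': ·  ←P0
  n4 'db': e→5
  n5 'dbe': e→6
  n6 'dbee': c→7
  n7 'dbeec': e→8
  n8 'dbeece': ·  ←P1
  n9 'c': e→10
  n10 'ce': ·  ←P2

BFS fail/out derivation:
  fail(1) 'd': from fail(0)=0 chase 'd': 0 ⇒ 0;  out=∅∪out(0)=∅
  fail(9) 'c': from fail(0)=0 chase 'c': 0 ⇒ 0;  out=∅∪out(0)=∅
  fail(2) 'de': from fail(1)=0 chase 'e': 0 ⇒ 0;  out=∅∪out(0)=∅
  fail(4) 'db': from fail(1)=0 chase 'b': 0 ⇒ 0;  out=∅∪out(0)=∅
  fail(10) 'ce': from fail(9)=0 chase 'e': 0 ⇒ 0;  out={2}∪out(0)={2}
  fail(3) 'deb': from fail(2)=0 chase 'b': 0 ⇒ 0;  out={0}∪out(0)={0}
  fail(5) 'dbe': from fail(4)=0 chase 'e': 0 ⇒ 0;  out=∅∪out(0)=∅
  fail(6) 'dbee': from fail(5)=0 chase 'e': 0 ⇒ 0;  out=∅∪out(0)=∅
  fail(7) 'dbeec': from fail(6)=0 chase 'c': 0 ⇒ 9;  out=∅∪out(9)=∅
  fail(8) 'dbeece': from fail(7)=9 chase 'e': 9 ⇒ 10;  out={1}∪out(10)={1,2}

Scan:
i=0 'd': node 0→1
i=1 'e': node 1→2
i=2 'b': node 2→3  ** P0@[0:2]
i=3 'c': node 3→9 (via fail)
i=4 'd': node 9→1 (via fail)
i=5 'b': node 1→4
i=6 'b': node 4→0 (via fail)
i=7 'b': node 0→0
i=8 'b': node 0→0
i=9 'd': node 0→1
i=10 'd': node 1→1 (via fail)
i=11 'b': node 1→4
i=12 'e': node 4→5
i=13 'e': node 5→6
i=14 'c': node 6→7
i=15 'e': node 7→8  ** P1@[10:15],P2@[14:15]
i=16 'd': node 8→1 (via fail)
i=17 'c': node 1→9 (via fail)
i=18 'e': node 9→10  ** P2@[17:18]
i=19 'b': node 10→0 (via fail)
i=20 'd': node 0→1
i=21 'e': node 1→2
i=22 'b': node 2→3  ** P0@[20:22]
i=23 'e': node 3→0 (via fail)
i=24 'c': node 0→9
i=25 'e': node 9→10  ** P2@[24:25]
i=26 'd': node 10→1 (via fail)
i=27 'e': node 1→2
i=28 'b': node 2→3  ** P0@[26:28]
i=29 'e': node 3→0 (via fail)
i=30 'c': node 0→9
i=31 'e': node 9→10  ** P2@[30:31]
i=32 'd': node 10→1 (via fail)
i=33 'b': node 1→4
i=34 'e': node 4→5
i=35 'e': node 5→6
i=36 'c': node 6→7
i=37 'e': node 7→8  ** P1@[32:37],P2@[36:37]
i=38 'c': node 8→9 (via fail)
i=39 'c': node 9→9 (via fail)
i=40 'c': node 9→9 (via fail)
i=41 'a': node 9→0 (via fail)
i=42 'b': node 0→0
i=43 'a': node 0→0
i=44 'd': node 0→1
i=45 'e': node 1→2
i=46 'b': node 2→3  ** P0@[44:46]
i=47 'd': node 3→1 (via fail)
i=48 'd': node 1→1 (via fail)
i=49 'e': node 1→2
i=50 'b': node 2→3  ** P0@[48:50]
i=51 'c': node 3→9 (via fail)
i=52 'e': node 9→10  ** P2@[51:52]
i=53 'd': node 10→1 (via fail)
i=54 'e': node 1→2
i=55 'b': node 2→3  ** P0@[53:55]
i=56 'e': node 3→0 (via fail)
i=57 'e': node 0→0
i=58 'c': node 0→9
i=59 'e': node 9→10  ** P2@[58:59]
i=60 'b': node 10→0 (via fail)
i=61 'c': node 0→9
i=62 'd': node 9→1 (via fail)
i=63 'e': node 1→2
i=64 'b': node 2→3  ** P0@[62:64]
i=65 'd': node 3→1 (via fail)
i=66 'e': node 1→2
i=67 'b': node 2→3  ** P0@[65:67]
i=68 'c': node 3→9 (via fail)
i=69 'e': node 9→10  ** P2@[68:69]
i=70 'd': node 10→1 (via fail)
i=71 'b': node 1→4
i=72 'e': node 4→5
i=73 'e': node 5→6
i=74 'c': node 6→7
i=75 'e': node 7→8  ** P1@[70:75],P2@[74:75]
i=76 'd': node 8→1 (via fail)

All matches (sorted): [[2,0],[15,1],[15,2],[18,2],[22,0],[25,2],[28,0],[31,2],[37,1],[37,2],[46,0],[50,0],[52,2],[55,0],[59,2],[64,0],[67,0],[69,2],[75,1],[75,2]]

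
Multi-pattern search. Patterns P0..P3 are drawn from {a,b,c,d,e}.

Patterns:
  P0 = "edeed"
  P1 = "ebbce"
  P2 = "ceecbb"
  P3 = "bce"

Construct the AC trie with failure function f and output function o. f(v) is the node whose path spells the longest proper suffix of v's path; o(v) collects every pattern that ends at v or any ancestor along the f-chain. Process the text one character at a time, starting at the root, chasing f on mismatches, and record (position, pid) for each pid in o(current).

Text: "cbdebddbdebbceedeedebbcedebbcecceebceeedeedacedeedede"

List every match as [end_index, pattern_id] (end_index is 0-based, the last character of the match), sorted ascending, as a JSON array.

Build:
Trie nodes:
  0='ε' goto b→16 c→10 e→1
  1='e' goto b→6 d→2
  2='ed' goto e→3
  3='ede' goto e→4
  4='edee' goto d→5
  5='edeed' goto ·  ←P0
  6='eb' goto b→7
  7='ebb' goto c→8
  8='ebbc' goto e→9
  9='ebbce' goto ·  ←P1
  10='c' goto e→11
  11='ce' goto e→12
  12='cee' goto c→13
  13='ceec' goto b→14
  14='ceecb' goto b→15
  15='ceecbb' goto ·  ←P2
  16='b' goto c→17
  17='bc' goto e→18
  18='bce' goto ·  ←P3

Failure links (BFS by depth):
  n1('e'): parent n0 fail=0; on 'e' 0 → fail=0;  out ∅∪∅=∅
  n10('c'): parent n0 fail=0; on 'c' 0 → fail=0;  out ∅∪∅=∅
  n16('b'): parent n0 fail=0; on 'b' 0 → fail=0;  out ∅∪∅=∅
  n2('ed'): parent n1 fail=0; on 'd' 0 → fail=0;  out ∅∪∅=∅
  n6('eb'): parent n1 fail=0; on 'b' 0 → fail=16;  out ∅∪∅=∅
  n11('ce'): parent n10 fail=0; on 'e' 0 → fail=1;  out ∅∪∅=∅
  n17('bc'): parent n16 fail=0; on 'c' 0 → fail=10;  out ∅∪∅=∅
  n3('ede'): parent n2 fail=0; on 'e' 0 → fail=1;  out ∅∪∅=∅
  n7('ebb'): parent n6 fail=16; on 'b' 16→0 → fail=16;  out ∅∪∅=∅
  n12('cee'): parent n11 fail=1; on 'e' 1→0 → fail=1;  out ∅∪∅=∅
  n18('bce'): parent n17 fail=10; on 'e' 10 → fail=11;  out {3}∪∅={3}
  n4('edee'): parent n3 fail=1; on 'e' 1→0 → fail=1;  out ∅∪∅=∅
  n8('ebbc'): parent n7 fail=16; on 'c' 16 → fail=17;  out ∅∪∅=∅
  n13('ceec'): parent n12 fail=1; on 'c' 1→0 → fail=10;  out ∅∪∅=∅
  n5('edeed'): parent n4 fail=1; on 'd' 1 → fail=2;  out {0}∪∅={0}
  n9('ebbce'): parent n8 fail=17; on 'e' 17 → fail=18;  out {1}∪{3}={1,3}
  n14('ceecb'): parent n13 fail=10; on 'b' 10→0 → fail=16;  out ∅∪∅=∅
  n15('ceecbb'): parent n14 fail=16; on 'b' 16→0 → fail=16;  out {2}∪∅={2}

Text stream:
[0] read 'c'  n0⇒n10
[1] read 'b'  n10⇒n16 (fail-walked)
[2] read 'd'  n16⇒n0 (fail-walked)
[3] read 'e'  n0⇒n1
[4] read 'b'  n1⇒n6
[5] read 'd'  n6⇒n0 (fail-walked)
[6] read 'd'  n0⇒n0
[7] read 'b'  n0⇒n16
[8] read 'd'  n16⇒n0 (fail-walked)
[9] read 'e'  n0⇒n1
[10] read 'b'  n1⇒n6
[11] read 'b'  n6⇒n7
[12] read 'c'  n7⇒n8
[13] read 'e'  n8⇒n9  → match P1@[9:13],P3@[11:13]
[14] read 'e'  n9⇒n12 (fail-walked)
[15] read 'd'  n12⇒n2 (fail-walked)
[16] read 'e'  n2⇒n3
[17] read 'e'  n3⇒n4
[18] read 'd'  n4⇒n5  → match P0@[14:18]
[19] read 'e'  n5⇒n3 (fail-walked)
[20] read 'b'  n3⇒n6 (fail-walked)
[21] read 'b'  n6⇒n7
[22] read 'c'  n7⇒n8
[23] read 'e'  n8⇒n9  → match P1@[19:23],P3@[21:23]
[24] read 'd'  n9⇒n2 (fail-walked)
[25] read 'e'  n2⇒n3
[26] read 'b'  n3⇒n6 (fail-walked)
[27] read 'b'  n6⇒n7
[28] read 'c'  n7⇒n8
[29] read 'e'  n8⇒n9  → match P1@[25:29],P3@[27:29]
[30] read 'c'  n9⇒n10 (fail-walked)
[31] read 'c'  n10⇒n10 (fail-walked)
[32] read 'e'  n10⇒n11
[33] read 'e'  n11⇒n12
[34] read 'b'  n12⇒n6 (fail-walked)
[35] read 'c'  n6⇒n17 (fail-walked)
[36] read 'e'  n17⇒n18  → match P3@[34:36]
[37] read 'e'  n18⇒n12 (fail-walked)
[38] read 'e'  n12⇒n1 (fail-walked)
[39] read 'd'  n1⇒n2
[40] read 'e'  n2⇒n3
[41] read 'e'  n3⇒n4
[42] read 'd'  n4⇒n5  → match P0@[38:42]
[43] read 'a'  n5⇒n0 (fail-walked)
[44] read 'c'  n0⇒n10
[45] read 'e'  n10⇒n11
[46] read 'd'  n11⇒n2 (fail-walked)
[47] read 'e'  n2⇒n3
[48] read 'e'  n3⇒n4
[49] read 'd'  n4⇒n5  → match P0@[45:49]
[50] read 'e'  n5⇒n3 (fail-walked)
[51] read 'd'  n3⇒n2 (fail-walked)
[52] read 'e'  n2⇒n3

Matches: [[13,1],[13,3],[18,0],[23,1],[23,3],[29,1],[29,3],[36,3],[42,0],[49,0]]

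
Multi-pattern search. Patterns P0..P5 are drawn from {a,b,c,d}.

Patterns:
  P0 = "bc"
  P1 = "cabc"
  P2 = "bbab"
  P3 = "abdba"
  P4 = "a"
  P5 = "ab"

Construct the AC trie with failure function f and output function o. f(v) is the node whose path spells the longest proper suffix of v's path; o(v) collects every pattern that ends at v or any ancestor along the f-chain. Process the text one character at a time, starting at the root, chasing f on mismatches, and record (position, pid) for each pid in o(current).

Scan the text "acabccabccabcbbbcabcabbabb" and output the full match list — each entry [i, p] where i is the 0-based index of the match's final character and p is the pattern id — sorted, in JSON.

Construct AC machine:
Trie nodes:
  n0 'ε': a→10 b→1 c→3
  n1 'b': b→7 c→2
  n2 'bc': ·  ←P0
  n3 'c': a→4
  n4 'ca': b→5
  n5 'cab': c→6
  n6 'cabc': ·  ←P1
  n7 'bb': a→8
  n8 'bba': b→9
  n9 'bbab': ·  ←P2
  n10 'a': b→11  ←P4
  n11 'ab': d→12  ←P5
  n12 'abd': b→13
  n13 'abdb': a→14
  n14 'abdba': ·  ←P3

BFS fail/out derivation:
  fail(1) 'b': from fail(0)=0 chase 'b': 0 ⇒ 0;  out=∅∪out(0)=∅
  fail(3) 'c': from fail(0)=0 chase 'c': 0 ⇒ 0;  out=∅∪out(0)=∅
  fail(10) 'a': from fail(0)=0 chase 'a': 0 ⇒ 0;  out={4}∪out(0)={4}
  fail(2) 'bc': from fail(1)=0 chase 'c': 0 ⇒ 3;  out={0}∪out(3)={0}
  fail(4) 'ca': from fail(3)=0 chase 'a': 0 ⇒ 10;  out=∅∪out(10)={4}
  fail(7) 'bb': from fail(1)=0 chase 'b': 0 ⇒ 1;  out=∅∪out(1)=∅
  fail(11) 'ab': from fail(10)=0 chase 'b': 0 ⇒ 1;  out={5}∪out(1)={5}
  fail(5) 'cab': from fail(4)=10 chase 'b': 10 ⇒ 11;  out=∅∪out(11)={5}
  fail(8) 'bba': from fail(7)=1 chase 'a': 1→0 ⇒ 10;  out=∅∪out(10)={4}
  fail(12) 'abd': from fail(11)=1 chase 'd': 1→0 ⇒ 0;  out=∅∪out(0)=∅
  fail(6) 'cabc': from fail(5)=11 chase 'c': 11→1 ⇒ 2;  out={1}∪out(2)={0,1}
  fail(9) 'bbab': from fail(8)=10 chase 'b': 10 ⇒ 11;  out={2}∪out(11)={2,5}
  fail(13) 'abdb': from fail(12)=0 chase 'b': 0 ⇒ 1;  out=∅∪out(1)=∅
  fail(14) 'abdba': from fail(13)=1 chase 'a': 1→0 ⇒ 10;  out={3}∪out(10)={3,4}

Run:
[0] read 'a'  n0⇒n10  → match P4@[0:0]
[1] read 'c'  n10⇒n3 (via fail)
[2] read 'a'  n3⇒n4  → match P4@[2:2]
[3] read 'b'  n4⇒n5  → match P5@[2:3]
[4] read 'c'  n5⇒n6  → match P0@[3:4],P1@[1:4]
[5] read 'c'  n6⇒n3 (via fail)
[6] read 'a'  n3⇒n4  → match P4@[6:6]
[7] read 'b'  n4⇒n5  → match P5@[6:7]
[8] read 'c'  n5⇒n6  → match P0@[7:8],P1@[5:8]
[9] read 'c'  n6⇒n3 (via fail)
[10] read 'a'  n3⇒n4  → match P4@[10:10]
[11] read 'b'  n4⇒n5  → match P5@[10:11]
[12] read 'c'  n5⇒n6  → match P0@[11:12],P1@[9:12]
[13] read 'b'  n6⇒n1 (via fail)
[14] read 'b'  n1⇒n7
[15] read 'b'  n7⇒n7 (via fail)
[16] read 'c'  n7⇒n2 (via fail)  → match P0@[15:16]
[17] read 'a'  n2⇒n4 (via fail)  → match P4@[17:17]
[18] read 'b'  n4⇒n5  → match P5@[17:18]
[19] read 'c'  n5⇒n6  → match P0@[18:19],P1@[16:19]
[20] read 'a'  n6⇒n4 (via fail)  → match P4@[20:20]
[21] read 'b'  n4⇒n5  → match P5@[20:21]
[22] read 'b'  n5⇒n7 (via fail)
[23] read 'a'  n7⇒n8  → match P4@[23:23]
[24] read 'b'  n8⇒n9  → match P2@[21:24],P5@[23:24]
[25] read 'b'  n9⇒n7 (via fail)

Result: [[0,4],[2,4],[3,5],[4,0],[4,1],[6,4],[7,5],[8,0],[8,1],[10,4],[11,5],[12,0],[12,1],[16,0],[17,4],[18,5],[19,0],[19,1],[20,4],[21,5],[23,4],[24,2],[24,5]]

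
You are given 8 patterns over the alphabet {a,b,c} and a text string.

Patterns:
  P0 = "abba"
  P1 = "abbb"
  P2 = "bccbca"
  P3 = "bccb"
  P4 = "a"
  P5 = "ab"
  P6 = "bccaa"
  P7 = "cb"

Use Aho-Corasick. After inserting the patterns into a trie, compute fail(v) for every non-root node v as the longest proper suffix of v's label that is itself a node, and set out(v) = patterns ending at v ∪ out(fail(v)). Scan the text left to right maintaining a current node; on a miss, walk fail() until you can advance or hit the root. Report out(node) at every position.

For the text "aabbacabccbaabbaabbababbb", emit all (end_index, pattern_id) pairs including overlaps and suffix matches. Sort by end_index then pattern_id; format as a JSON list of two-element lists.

Build:
Trie nodes:
  n0 'ε': a→1 b→6 c→14
  n1 'a': b→2  ←P4
  n2 'ab': b→3  ←P5
  n3 'abb': a→4 b→5
  n4 'abba': ·  ←P0
  n5 'abbb': ·  ←P1
  n6 'b': c→7
  n7 'bc': c→8
  n8 'bcc': a→12 b→9
  n9 'bccb': c→10  ←P3
  n10 'bccbc': a→11
  n11 'bccbca': ·  ←P2
  n12 'bcca': a→13
  n13 'bccaa': ·  ←P6
  n14 'c': b→15
  n15 'cb': ·  ←P7

BFS fail/out derivation:
  n1('a'): parent n0 fail=0; on 'a' 0 → fail=0;  out {4}∪∅={4}
  n6('b'): parent n0 fail=0; on 'b' 0 → fail=0;  out ∅∪∅=∅
  n14('c'): parent n0 fail=0; on 'c' 0 → fail=0;  out ∅∪∅=∅
  n2('ab'): parent n1 fail=0; on 'b' 0 → fail=6;  out {5}∪∅={5}
  n7('bc'): parent n6 fail=0; on 'c' 0 → fail=14;  out ∅∪∅=∅
  n15('cb'): parent n14 fail=0; on 'b' 0 → fail=6;  out {7}∪∅={7}
  n3('abb'): parent n2 fail=6; on 'b' 6→0 → fail=6;  out ∅∪∅=∅
  n8('bcc'): parent n7 fail=14; on 'c' 14→0 → fail=14;  out ∅∪∅=∅
  n4('abba'): parent n3 fail=6; on 'a' 6→0 → fail=1;  out {0}∪{4}={0,4}
  n5('abbb'): parent n3 fail=6; on 'b' 6→0 → fail=6;  out {1}∪∅={1}
  n9('bccb'): parent n8 fail=14; on 'b' 14 → fail=15;  out {3}∪{7}={3,7}
  n12('bcca'): parent n8 fail=14; on 'a' 14→0 → fail=1;  out ∅∪{4}={4}
  n10('bccbc'): parent n9 fail=15; on 'c' 15→6 → fail=7;  out ∅∪∅=∅
  n13('bccaa'): parent n12 fail=1; on 'a' 1→0 → fail=1;  out {6}∪{4}={4,6}
  n11('bccbca'): parent n10 fail=7; on 'a' 7→14→0 → fail=1;  out {2}∪{4}={2,4}

Run:
[0] read 'a'  n0⇒n1  ** P4@[0:0]
[1] read 'a'  n1⇒n1 (fail-walked)  ** P4@[1:1]
[2] read 'b'  n1⇒n2  ** P5@[1:2]
[3] read 'b'  n2⇒n3
[4] read 'a'  n3⇒n4  ** P0@[1:4],P4@[4:4]
[5] read 'c'  n4⇒n14 (fail-walked)
[6] read 'a'  n14⇒n1 (fail-walked)  ** P4@[6:6]
[7] read 'b'  n1⇒n2  ** P5@[6:7]
[8] read 'c'  n2⇒n7 (fail-walked)
[9] read 'c'  n7⇒n8
[10] read 'b'  n8⇒n9  ** P3@[7:10],P7@[9:10]
[11] read 'a'  n9⇒n1 (fail-walked)  ** P4@[11:11]
[12] read 'a'  n1⇒n1 (fail-walked)  ** P4@[12:12]
[13] read 'b'  n1⇒n2  ** P5@[12:13]
[14] read 'b'  n2⇒n3
[15] read 'a'  n3⇒n4  ** P0@[12:15],P4@[15:15]
[16] read 'a'  n4⇒n1 (fail-walked)  ** P4@[16:16]
[17] read 'b'  n1⇒n2  ** P5@[16:17]
[18] read 'b'  n2⇒n3
[19] read 'a'  n3⇒n4  ** P0@[16:19],P4@[19:19]
[20] read 'b'  n4⇒n2 (fail-walked)  ** P5@[19:20]
[21] read 'a'  n2⇒n1 (fail-walked)  ** P4@[21:21]
[22] read 'b'  n1⇒n2  ** P5@[21:22]
[23] read 'b'  n2⇒n3
[24] read 'b'  n3⇒n5  ** P1@[21:24]

Matches: [[0,4],[1,4],[2,5],[4,0],[4,4],[6,4],[7,5],[10,3],[10,7],[11,4],[12,4],[13,5],[15,0],[15,4],[16,4],[17,5],[19,0],[19,4],[20,5],[21,4],[22,5],[24,1]]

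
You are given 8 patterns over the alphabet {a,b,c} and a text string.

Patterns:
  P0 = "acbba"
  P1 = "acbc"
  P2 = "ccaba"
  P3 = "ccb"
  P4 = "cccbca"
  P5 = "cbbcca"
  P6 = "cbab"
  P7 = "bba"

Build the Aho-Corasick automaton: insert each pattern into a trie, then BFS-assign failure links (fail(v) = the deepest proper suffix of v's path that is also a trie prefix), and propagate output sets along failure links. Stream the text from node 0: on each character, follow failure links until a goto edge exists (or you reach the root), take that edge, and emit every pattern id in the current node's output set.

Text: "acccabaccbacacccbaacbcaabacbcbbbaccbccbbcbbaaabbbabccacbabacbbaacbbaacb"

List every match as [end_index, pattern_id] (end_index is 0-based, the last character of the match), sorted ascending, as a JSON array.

Construct AC machine:
Trie nodes:
  0='ε' goto a→1 b→24 c→7
  1='a' goto c→2
  2='ac' goto b→3
  3='acb' goto b→4 c→6
  4='acbb' goto a→5
  5='acbba' goto ·  ←P0
  6='acbc' goto ·  ←P1
  7='c' goto b→17 c→8
  8='cc' goto a→9 b→12 c→13
  9='cca' goto b→10
  10='ccab' goto a→11
  11='ccaba' goto ·  ←P2
  12='ccb' goto ·  ←P3
  13='ccc' goto b→14
  14='cccb' goto c→15
  15='cccbc' goto a→16
  16='cccbca' goto ·  ←P4
  17='cb' goto a→22 b→18
  18='cbb' goto c→19
  19='cbbc' goto c→20
  20='cbbcc' goto a→21
  21='cbbcca' goto ·  ←P5
  22='cba' goto b→23
  23='cbab' goto ·  ←P6
  24='b' goto b→25
  25='bb' goto a→26
  26='bba' goto ·  ←P7

Failure links (BFS by depth):
  fail(1) 'a': from fail(0)=0 chase 'a': 0 ⇒ 0;  out=∅∪out(0)=∅
  fail(7) 'c': from fail(0)=0 chase 'c': 0 ⇒ 0;  out=∅∪out(0)=∅
  fail(24) 'b': from fail(0)=0 chase 'b': 0 ⇒ 0;  out=∅∪out(0)=∅
  fail(2) 'ac': from fail(1)=0 chase 'c': 0 ⇒ 7;  out=∅∪out(7)=∅
  fail(8) 'cc': from fail(7)=0 chase 'c': 0 ⇒ 7;  out=∅∪out(7)=∅
  fail(17) 'cb': from fail(7)=0 chase 'b': 0 ⇒ 24;  out=∅∪out(24)=∅
  fail(25) 'bb': from fail(24)=0 chase 'b': 0 ⇒ 24;  out=∅∪out(24)=∅
  fail(3) 'acb': from fail(2)=7 chase 'b': 7 ⇒ 17;  out=∅∪out(17)=∅
  fail(9) 'cca': from fail(8)=7 chase 'a': 7→0 ⇒ 1;  out=∅∪out(1)=∅
  fail(12) 'ccb': from fail(8)=7 chase 'b': 7 ⇒ 17;  out={3}∪out(17)={3}
  fail(13) 'ccc': from fail(8)=7 chase 'c': 7 ⇒ 8;  out=∅∪out(8)=∅
  fail(18) 'cbb': from fail(17)=24 chase 'b': 24 ⇒ 25;  out=∅∪out(25)=∅
  fail(22) 'cba': from fail(17)=24 chase 'a': 24→0 ⇒ 1;  out=∅∪out(1)=∅
  fail(26) 'bba': from fail(25)=24 chase 'a': 24→0 ⇒ 1;  out={7}∪out(1)={7}
  fail(4) 'acbb': from fail(3)=17 chase 'b': 17 ⇒ 18;  out=∅∪out(18)=∅
  fail(6) 'acbc': from fail(3)=17 chase 'c': 17→24→0 ⇒ 7;  out={1}∪out(7)={1}
  fail(10) 'ccab': from fail(9)=1 chase 'b': 1→0 ⇒ 24;  out=∅∪out(24)=∅
  fail(14) 'cccb': from fail(13)=8 chase 'b': 8 ⇒ 12;  out=∅∪out(12)={3}
  fail(19) 'cbbc': from fail(18)=25 chase 'c': 25→24→0 ⇒ 7;  out=∅∪out(7)=∅
  fail(23) 'cbab': from fail(22)=1 chase 'b': 1→0 ⇒ 24;  out={6}∪out(24)={6}
  fail(5) 'acbba': from fail(4)=18 chase 'a': 18→25 ⇒ 26;  out={0}∪out(26)={0,7}
  fail(11) 'ccaba': from fail(10)=24 chase 'a': 24→0 ⇒ 1;  out={2}∪out(1)={2}
  fail(15) 'cccbc': from fail(14)=12 chase 'c': 12→17→24→0 ⇒ 7;  out=∅∪out(7)=∅
  fail(20) 'cbbcc': from fail(19)=7 chase 'c': 7 ⇒ 8;  out=∅∪out(8)=∅
  fail(16) 'cccbca': from fail(15)=7 chase 'a': 7→0 ⇒ 1;  out={4}∪out(1)={4}
  fail(21) 'cbbcca': from fail(20)=8 chase 'a': 8 ⇒ 9;  out={5}∪out(9)={5}

Run:
i=0 'a': node 0→1
i=1 'c': node 1→2
i=2 'c': node 2→8 ·f
i=3 'c': node 8→13
i=4 'a': node 13→9 ·f
i=5 'b': node 9→10
i=6 'a': node 10→11  → match P2@[2:6]
i=7 'c': node 11→2 ·f
i=8 'c': node 2→8 ·f
i=9 'b': node 8→12  → match P3@[7:9]
i=10 'a': node 12→22 ·f
i=11 'c': node 22→2 ·f
i=12 'a': node 2→1 ·f
i=13 'c': node 1→2
i=14 'c': node 2→8 ·f
i=15 'c': node 8→13
i=16 'b': node 13→14  → match P3@[14:16]
i=17 'a': node 14→22 ·f
i=18 'a': node 22→1 ·f
i=19 'c': node 1→2
i=20 'b': node 2→3
i=21 'c': node 3→6  → match P1@[18:21]
i=22 'a': node 6→1 ·f
i=23 'a': node 1→1 ·f
i=24 'b': node 1→24 ·f
i=25 'a': node 24→1 ·f
i=26 'c': node 1→2
i=27 'b': node 2→3
i=28 'c': node 3→6  → match P1@[25:28]
i=29 'b': node 6→17 ·f
i=30 'b': node 17→18
i=31 'b': node 18→25 ·f
i=32 'a': node 25→26  → match P7@[30:32]
i=33 'c': node 26→2 ·f
i=34 'c': node 2→8 ·f
i=35 'b': node 8→12  → match P3@[33:35]
i=36 'c': node 12→7 ·f
i=37 'c': node 7→8
i=38 'b': node 8→12  → match P3@[36:38]
i=39 'b': node 12→18 ·f
i=40 'c': node 18→19
i=41 'b': node 19→17 ·f
i=42 'b': node 17→18
i=43 'a': node 18→26 ·f  → match P7@[41:43]
i=44 'a': node 26→1 ·f
i=45 'a': node 1→1 ·f
i=46 'b': node 1→24 ·f
i=47 'b': node 24→25
i=48 'b': node 25→25 ·f
i=49 'a': node 25→26  → match P7@[47:49]
i=50 'b': node 26→24 ·f
i=51 'c': node 24→7 ·f
i=52 'c': node 7→8
i=53 'a': node 8→9
i=54 'c': node 9→2 ·f
i=55 'b': node 2→3
i=56 'a': node 3→22 ·f
i=57 'b': node 22→23  → match P6@[54:57]
i=58 'a': node 23→1 ·f
i=59 'c': node 1→2
i=60 'b': node 2→3
i=61 'b': node 3→4
i=62 'a': node 4→5  → match P0@[58:62],P7@[60:62]
i=63 'a': node 5→1 ·f
i=64 'c': node 1→2
i=65 'b': node 2→3
i=66 'b': node 3→4
i=67 'a': node 4→5  → match P0@[63:67],P7@[65:67]
i=68 'a': node 5→1 ·f
i=69 'c': node 1→2
i=70 'b': node 2→3

Matches: [[6,2],[9,3],[16,3],[21,1],[28,1],[32,7],[35,3],[38,3],[43,7],[49,7],[57,6],[62,0],[62,7],[67,0],[67,7]]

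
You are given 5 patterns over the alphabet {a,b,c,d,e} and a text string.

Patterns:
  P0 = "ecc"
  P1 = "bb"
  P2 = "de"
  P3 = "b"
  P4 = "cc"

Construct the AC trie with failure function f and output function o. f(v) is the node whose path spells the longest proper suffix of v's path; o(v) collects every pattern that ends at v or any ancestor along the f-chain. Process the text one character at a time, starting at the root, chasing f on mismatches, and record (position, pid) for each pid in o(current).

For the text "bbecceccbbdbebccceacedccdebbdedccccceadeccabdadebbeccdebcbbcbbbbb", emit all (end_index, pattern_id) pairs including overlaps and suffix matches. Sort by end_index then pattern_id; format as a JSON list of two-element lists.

Build automaton:
Trie (insert patterns):
  n0 'ε': b→4 c→8 d→6 e→1
  n1 'e': c→2
  n2 'ec': c→3
  n3 'ecc': ·  [P0 ends]
  n4 'b': b→5  [P3 ends]
  n5 'bb': ·  [P1 ends]
  n6 'd': e→7
  n7 'de': ·  [P2 ends]
  n8 'c': c→9
  n9 'cc': ·  [P4 ends]

Failure links (BFS by depth):
  fail(1) 'e': from fail(0)=0 chase 'e': 0 ⇒ 0;  out=∅∪out(0)=∅
  fail(4) 'b': from fail(0)=0 chase 'b': 0 ⇒ 0;  out={3}∪out(0)={3}
  fail(6) 'd': from fail(0)=0 chase 'd': 0 ⇒ 0;  out=∅∪out(0)=∅
  fail(8) 'c': from fail(0)=0 chase 'c': 0 ⇒ 0;  out=∅∪out(0)=∅
  fail(2) 'ec': from fail(1)=0 chase 'c': 0 ⇒ 8;  out=∅∪out(8)=∅
  fail(5) 'bb': from fail(4)=0 chase 'b': 0 ⇒ 4;  out={1}∪out(4)={1,3}
  fail(7) 'de': from fail(6)=0 chase 'e': 0 ⇒ 1;  out={2}∪out(1)={2}
  fail(9) 'cc': from fail(8)=0 chase 'c': 0 ⇒ 8;  out={4}∪out(8)={4}
  fail(3) 'ecc': from fail(2)=8 chase 'c': 8 ⇒ 9;  out={0}∪out(9)={0,4}

Text stream:
i=0 'b': node 0→4  ** P3@[0:0]
i=1 'b': node 4→5  ** P1@[0:1],P3@[1:1]
i=2 'e': node 5→1 ·f
i=3 'c': node 1→2
i=4 'c': node 2→3  ** P0@[2:4],P4@[3:4]
i=5 'e': node 3→1 ·f
i=6 'c': node 1→2
i=7 'c': node 2→3  ** P0@[5:7],P4@[6:7]
i=8 'b': node 3→4 ·f  ** P3@[8:8]
i=9 'b': node 4→5  ** P1@[8:9],P3@[9:9]
i=10 'd': node 5→6 ·f
i=11 'b': node 6→4 ·f  ** P3@[11:11]
i=12 'e': node 4→1 ·f
i=13 'b': node 1→4 ·f  ** P3@[13:13]
i=14 'c': node 4→8 ·f
i=15 'c': node 8→9  ** P4@[14:15]
i=16 'c': node 9→9 ·f  ** P4@[15:16]
i=17 'e': node 9→1 ·f
i=18 'a': node 1→0 ·f
i=19 'c': node 0→8
i=20 'e': node 8→1 ·f
i=21 'd': node 1→6 ·f
i=22 'c': node 6→8 ·f
i=23 'c': node 8→9  ** P4@[22:23]
i=24 'd': node 9→6 ·f
i=25 'e': node 6→7  ** P2@[24:25]
i=26 'b': node 7→4 ·f  ** P3@[26:26]
i=27 'b': node 4→5  ** P1@[26:27],P3@[27:27]
i=28 'd': node 5→6 ·f
i=29 'e': node 6→7  ** P2@[28:29]
i=30 'd': node 7→6 ·f
i=31 'c': node 6→8 ·f
i=32 'c': node 8→9  ** P4@[31:32]
i=33 'c': node 9→9 ·f  ** P4@[32:33]
i=34 'c': node 9→9 ·f  ** P4@[33:34]
i=35 'c': node 9→9 ·f  ** P4@[34:35]
i=36 'e': node 9→1 ·f
i=37 'a': node 1→0 ·f
i=38 'd': node 0→6
i=39 'e': node 6→7  ** P2@[38:39]
i=40 'c': node 7→2 ·f
i=41 'c': node 2→3  ** P0@[39:41],P4@[40:41]
i=42 'a': node 3→0 ·f
i=43 'b': node 0→4  ** P3@[43:43]
i=44 'd': node 4→6 ·f
i=45 'a': node 6→0 ·f
i=46 'd': node 0→6
i=47 'e': node 6→7  ** P2@[46:47]
i=48 'b': node 7→4 ·f  ** P3@[48:48]
i=49 'b': node 4→5  ** P1@[48:49],P3@[49:49]
i=50 'e': node 5→1 ·f
i=51 'c': node 1→2
i=52 'c': node 2→3  ** P0@[50:52],P4@[51:52]
i=53 'd': node 3→6 ·f
i=54 'e': node 6→7  ** P2@[53:54]
i=55 'b': node 7→4 ·f  ** P3@[55:55]
i=56 'c': node 4→8 ·f
i=57 'b': node 8→4 ·f  ** P3@[57:57]
i=58 'b': node 4→5  ** P1@[57:58],P3@[58:58]
i=59 'c': node 5→8 ·f
i=60 'b': node 8→4 ·f  ** P3@[60:60]
i=61 'b': node 4→5  ** P1@[60:61],P3@[61:61]
i=62 'b': node 5→5 ·f  ** P1@[61:62],P3@[62:62]
i=63 'b': node 5→5 ·f  ** P1@[62:63],P3@[63:63]
i=64 'b': node 5→5 ·f  ** P1@[63:64],P3@[64:64]

All matches (sorted): [[0,3],[1,1],[1,3],[4,0],[4,4],[7,0],[7,4],[8,3],[9,1],[9,3],[11,3],[13,3],[15,4],[16,4],[23,4],[25,2],[26,3],[27,1],[27,3],[29,2],[32,4],[33,4],[34,4],[35,4],[39,2],[41,0],[41,4],[43,3],[47,2],[48,3],[49,1],[49,3],[52,0],[52,4],[54,2],[55,3],[57,3],[58,1],[58,3],[60,3],[61,1],[61,3],[62,1],[62,3],[63,1],[63,3],[64,1],[64,3]]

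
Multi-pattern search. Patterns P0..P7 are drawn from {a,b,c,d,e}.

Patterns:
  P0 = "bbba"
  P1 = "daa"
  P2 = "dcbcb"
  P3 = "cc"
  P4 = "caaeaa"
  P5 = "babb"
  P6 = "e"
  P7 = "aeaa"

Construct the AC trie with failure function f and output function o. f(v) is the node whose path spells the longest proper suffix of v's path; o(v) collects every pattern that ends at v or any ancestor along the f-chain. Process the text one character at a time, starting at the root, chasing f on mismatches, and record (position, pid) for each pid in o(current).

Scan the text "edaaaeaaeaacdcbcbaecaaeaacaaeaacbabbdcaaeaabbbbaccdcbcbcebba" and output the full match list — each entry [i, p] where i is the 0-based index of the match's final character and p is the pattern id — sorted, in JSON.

Construct AC machine:
Trie (insert patterns):
  0='ε' goto a→23 b→1 c→12 d→5 e→22
  1='b' goto a→19 b→2
  2='bb' goto b→3
  3='bbb' goto a→4
  4='bbba' goto ·  [P0 ends]
  5='d' goto a→6 c→8
  6='da' goto a→7
  7='daa' goto ·  [P1 ends]
  8='dc' goto b→9
  9='dcb' goto c→10
  10='dcbc' goto b→11
  11='dcbcb' goto ·  [P2 ends]
  12='c' goto a→14 c→13
  13='cc' goto ·  [P3 ends]
  14='ca' goto a→15
  15='caa' goto e→16
  16='caae' goto a→17
  17='caaea' goto a→18
  18='caaeaa' goto ·  [P4 ends]
  19='ba' goto b→20
  20='bab' goto b→21
  21='babb' goto ·  [P5 ends]
  22='e' goto ·  [P6 ends]
  23='a' goto e→24
  24='ae' goto a→25
  25='aea' goto a→26
  26='aeaa' goto ·  [P7 ends]

BFS fail/out derivation:
  n1('b'): parent n0 fail=0; on 'b' 0 → fail=0;  out ∅∪∅=∅
  n5('d'): parent n0 fail=0; on 'd' 0 → fail=0;  out ∅∪∅=∅
  n12('c'): parent n0 fail=0; on 'c' 0 → fail=0;  out ∅∪∅=∅
  n22('e'): parent n0 fail=0; on 'e' 0 → fail=0;  out {6}∪∅={6}
  n23('a'): parent n0 fail=0; on 'a' 0 → fail=0;  out ∅∪∅=∅
  n2('bb'): parent n1 fail=0; on 'b' 0 → fail=1;  out ∅∪∅=∅
  n6('da'): parent n5 fail=0; on 'a' 0 → fail=23;  out ∅∪∅=∅
  n8('dc'): parent n5 fail=0; on 'c' 0 → fail=12;  out ∅∪∅=∅
  n13('cc'): parent n12 fail=0; on 'c' 0 → fail=12;  out {3}∪∅={3}
  n14('ca'): parent n12 fail=0; on 'a' 0 → fail=23;  out ∅∪∅=∅
  n19('ba'): parent n1 fail=0; on 'a' 0 → fail=23;  out ∅∪∅=∅
  n24('ae'): parent n23 fail=0; on 'e' 0 → fail=22;  out ∅∪{6}={6}
  n3('bbb'): parent n2 fail=1; on 'b' 1 → fail=2;  out ∅∪∅=∅
  n7('daa'): parent n6 fail=23; on 'a' 23→0 → fail=23;  out {1}∪∅={1}
  n9('dcb'): parent n8 fail=12; on 'b' 12→0 → fail=1;  out ∅∪∅=∅
  n15('caa'): parent n14 fail=23; on 'a' 23→0 → fail=23;  out ∅∪∅=∅
  n20('bab'): parent n19 fail=23; on 'b' 23→0 → fail=1;  out ∅∪∅=∅
  n25('aea'): parent n24 fail=22; on 'a' 22→0 → fail=23;  out ∅∪∅=∅
  n4('bbba'): parent n3 fail=2; on 'a' 2→1 → fail=19;  out {0}∪∅={0}
  n10('dcbc'): parent n9 fail=1; on 'c' 1→0 → fail=12;  out ∅∪∅=∅
  n16('caae'): parent n15 fail=23; on 'e' 23 → fail=24;  out ∅∪{6}={6}
  n21('babb'): parent n20 fail=1; on 'b' 1 → fail=2;  out {5}∪∅={5}
  n26('aeaa'): parent n25 fail=23; on 'a' 23→0 → fail=23;  out {7}∪∅={7}
  n11('dcbcb'): parent n10 fail=12; on 'b' 12→0 → fail=1;  out {2}∪∅={2}
  n17('caaea'): parent n16 fail=24; on 'a' 24 → fail=25;  out ∅∪∅=∅
  n18('caaeaa'): parent n17 fail=25; on 'a' 25 → fail=26;  out {4}∪{7}={4,7}

Text stream:
i=0 'e': node 0→22  → match P6@[0:0]
i=1 'd': node 22→5 ·f
i=2 'a': node 5→6
i=3 'a': node 6→7  → match P1@[1:3]
i=4 'a': node 7→23 ·f
i=5 'e': node 23→24  → match P6@[5:5]
i=6 'a': node 24→25
i=7 'a': node 25→26  → match P7@[4:7]
i=8 'e': node 26→24 ·f  → match P6@[8:8]
i=9 'a': node 24→25
i=10 'a': node 25→26  → match P7@[7:10]
i=11 'c': node 26→12 ·f
i=12 'd': node 12→5 ·f
i=13 'c': node 5→8
i=14 'b': node 8→9
i=15 'c': node 9→10
i=16 'b': node 10→11  → match P2@[12:16]
i=17 'a': node 11→19 ·f
i=18 'e': node 19→24 ·f  → match P6@[18:18]
i=19 'c': node 24→12 ·f
i=20 'a': node 12→14
i=21 'a': node 14→15
i=22 'e': node 15→16  → match P6@[22:22]
i=23 'a': node 16→17
i=24 'a': node 17→18  → match P4@[19:24],P7@[21:24]
i=25 'c': node 18→12 ·f
i=26 'a': node 12→14
i=27 'a': node 14→15
i=28 'e': node 15→16  → match P6@[28:28]
i=29 'a': node 16→17
i=30 'a': node 17→18  → match P4@[25:30],P7@[27:30]
i=31 'c': node 18→12 ·f
i=32 'b': node 12→1 ·f
i=33 'a': node 1→19
i=34 'b': node 19→20
i=35 'b': node 20→21  → match P5@[32:35]
i=36 'd': node 21→5 ·f
i=37 'c': node 5→8
i=38 'a': node 8→14 ·f
i=39 'a': node 14→15
i=40 'e': node 15→16  → match P6@[40:40]
i=41 'a': node 16→17
i=42 'a': node 17→18  → match P4@[37:42],P7@[39:42]
i=43 'b': node 18→1 ·f
i=44 'b': node 1→2
i=45 'b': node 2→3
i=46 'b': node 3→3 ·f
i=47 'a': node 3→4  → match P0@[44:47]
i=48 'c': node 4→12 ·f
i=49 'c': node 12→13  → match P3@[48:49]
i=50 'd': node 13→5 ·f
i=51 'c': node 5→8
i=52 'b': node 8→9
i=53 'c': node 9→10
i=54 'b': node 10→11  → match P2@[50:54]
i=55 'c': node 11→12 ·f
i=56 'e': node 12→22 ·f  → match P6@[56:56]
i=57 'b': node 22→1 ·f
i=58 'b': node 1→2
i=59 'a': node 2→19 ·f

All matches (sorted): [[0,6],[3,1],[5,6],[7,7],[8,6],[10,7],[16,2],[18,6],[22,6],[24,4],[24,7],[28,6],[30,4],[30,7],[35,5],[40,6],[42,4],[42,7],[47,0],[49,3],[54,2],[56,6]]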